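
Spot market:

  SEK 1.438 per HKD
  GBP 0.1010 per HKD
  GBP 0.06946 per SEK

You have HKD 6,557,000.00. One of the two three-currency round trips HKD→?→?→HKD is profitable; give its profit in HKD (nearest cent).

Profitable loop is HKD → GBP → SEK → HKD:
HKD 6,557,000.00 × 0.1010 = GBP 662,257.00
GBP 662,257.00 ÷ 0.06946 = SEK 9,534,365.10
SEK 9,534,365.10 ÷ 1.438 = HKD 6,630,295.62
Profit = HKD 6,630,295.62 − HKD 6,557,000.00

Profit: HKD 73,295.62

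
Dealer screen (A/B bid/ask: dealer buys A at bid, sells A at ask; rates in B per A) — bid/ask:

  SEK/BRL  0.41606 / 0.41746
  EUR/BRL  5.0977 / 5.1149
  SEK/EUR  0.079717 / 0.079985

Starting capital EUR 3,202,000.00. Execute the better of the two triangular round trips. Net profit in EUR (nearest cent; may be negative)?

Net profit: EUR 54,353.88

Best loop EUR → SEK → BRL → EUR:
EUR 3,202,000.00 ÷ 0.079985 (buy SEK at ask) = SEK 40,032,506.09
SEK 40,032,506.09 × 0.41606 (sell SEK at bid) = BRL 16,655,924.49
BRL 16,655,924.49 ÷ 5.1149 (buy EUR at ask) = EUR 3,256,353.88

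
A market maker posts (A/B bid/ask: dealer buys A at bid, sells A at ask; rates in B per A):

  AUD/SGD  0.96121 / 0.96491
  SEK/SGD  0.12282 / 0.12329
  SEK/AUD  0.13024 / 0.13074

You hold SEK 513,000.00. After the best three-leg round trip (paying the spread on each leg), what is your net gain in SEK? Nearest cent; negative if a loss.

Net profit: SEK 7,897.39

Best loop SEK → AUD → SGD → SEK:
SEK 513,000.00 × 0.13024 (sell SEK at bid) = AUD 66,813.12
AUD 66,813.12 × 0.96121 (sell AUD at bid) = SGD 64,221.44
SGD 64,221.44 ÷ 0.12329 (buy SEK at ask) = SEK 520,897.39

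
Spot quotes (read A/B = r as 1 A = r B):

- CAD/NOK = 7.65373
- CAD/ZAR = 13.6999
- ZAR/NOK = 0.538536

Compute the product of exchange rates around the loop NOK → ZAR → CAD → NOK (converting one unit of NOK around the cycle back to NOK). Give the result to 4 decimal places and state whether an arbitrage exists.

Around NOK → ZAR → CAD → NOK: 1 ÷ 0.538536 ÷ 13.6999 × 7.65373 = 1.037387
Product > 1; profitable direction is NOK → ZAR → CAD → NOK.

1.0374 (arbitrage exists)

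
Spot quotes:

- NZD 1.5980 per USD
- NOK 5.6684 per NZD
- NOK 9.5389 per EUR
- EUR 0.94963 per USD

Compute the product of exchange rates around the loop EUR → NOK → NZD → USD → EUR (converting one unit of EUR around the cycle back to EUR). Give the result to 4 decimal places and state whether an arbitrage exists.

Around EUR → NOK → NZD → USD → EUR: 1 × 9.5389 ÷ 5.6684 ÷ 1.5980 × 0.94963 = 1.000036
Product ≈ 1 (deviation 0.004%, within rounding noise).

1.0000 (no arbitrage)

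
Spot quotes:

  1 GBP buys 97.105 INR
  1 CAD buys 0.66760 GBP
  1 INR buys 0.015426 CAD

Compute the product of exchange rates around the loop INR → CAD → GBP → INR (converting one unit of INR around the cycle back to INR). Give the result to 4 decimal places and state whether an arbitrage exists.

Around INR → CAD → GBP → INR: 1 × 0.015426 × 0.66760 × 97.105 = 1.000026
Product ≈ 1 (deviation 0.003%, within rounding noise).

1.0000 (no arbitrage)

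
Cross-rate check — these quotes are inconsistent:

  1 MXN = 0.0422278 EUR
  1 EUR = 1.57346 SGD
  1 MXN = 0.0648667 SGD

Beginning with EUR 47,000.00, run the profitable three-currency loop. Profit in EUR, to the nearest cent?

Profitable loop is EUR → SGD → MXN → EUR:
EUR 47,000.00 × 1.57346 = SGD 73,952.62
SGD 73,952.62 ÷ 0.0648667 = MXN 1,140,070.64
MXN 1,140,070.64 × 0.0422278 = EUR 48,142.67
Profit = EUR 48,142.67 − EUR 47,000.00

Profit: EUR 1,142.67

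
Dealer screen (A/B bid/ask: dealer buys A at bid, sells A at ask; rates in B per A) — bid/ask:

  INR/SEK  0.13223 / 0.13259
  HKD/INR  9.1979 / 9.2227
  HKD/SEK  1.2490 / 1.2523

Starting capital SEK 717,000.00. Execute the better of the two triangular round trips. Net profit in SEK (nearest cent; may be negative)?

Net profit: SEK 15,339.98

Best loop SEK → INR → HKD → SEK:
SEK 717,000.00 ÷ 0.13259 (buy INR at ask) = INR 5,407,647.64
INR 5,407,647.64 ÷ 9.2227 (buy HKD at ask) = HKD 586,341.05
HKD 586,341.05 × 1.2490 (sell HKD at bid) = SEK 732,339.98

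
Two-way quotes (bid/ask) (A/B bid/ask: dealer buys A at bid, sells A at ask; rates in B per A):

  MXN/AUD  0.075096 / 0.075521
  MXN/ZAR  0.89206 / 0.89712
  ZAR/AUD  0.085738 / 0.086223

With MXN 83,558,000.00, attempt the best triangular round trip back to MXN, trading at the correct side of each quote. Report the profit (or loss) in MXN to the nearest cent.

Net profit: MXN 1,064,863.88

Best loop MXN → ZAR → AUD → MXN:
MXN 83,558,000.00 × 0.89206 (sell MXN at bid) = ZAR 74,538,749.48
ZAR 74,538,749.48 × 0.085738 (sell ZAR at bid) = AUD 6,390,803.30
AUD 6,390,803.30 ÷ 0.075521 (buy MXN at ask) = MXN 84,622,863.88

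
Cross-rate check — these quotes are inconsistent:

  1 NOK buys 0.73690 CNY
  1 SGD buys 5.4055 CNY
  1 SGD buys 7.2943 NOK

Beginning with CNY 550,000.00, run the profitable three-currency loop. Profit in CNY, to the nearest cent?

Profit: CNY 3,103.47

Profitable loop is CNY → NOK → SGD → CNY:
CNY 550,000.00 ÷ 0.73690 = NOK 746,369.93
NOK 746,369.93 ÷ 7.2943 = SGD 102,322.35
SGD 102,322.35 × 5.4055 = CNY 553,103.47
Profit = CNY 553,103.47 − CNY 550,000.00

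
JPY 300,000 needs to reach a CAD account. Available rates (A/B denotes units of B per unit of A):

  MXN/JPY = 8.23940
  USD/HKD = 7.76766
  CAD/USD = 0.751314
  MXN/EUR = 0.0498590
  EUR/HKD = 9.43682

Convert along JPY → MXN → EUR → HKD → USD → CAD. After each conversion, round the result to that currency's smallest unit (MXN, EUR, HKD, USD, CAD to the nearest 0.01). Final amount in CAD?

JPY 300,000 ÷ 8.23940 = MXN 36,410.42
MXN 36,410.42 × 0.0498590 = EUR 1,815.39
EUR 1,815.39 × 9.43682 = HKD 17,131.51
HKD 17,131.51 ÷ 7.76766 = USD 2,205.49
USD 2,205.49 ÷ 0.751314 = CAD 2,935.51

CAD 2,935.51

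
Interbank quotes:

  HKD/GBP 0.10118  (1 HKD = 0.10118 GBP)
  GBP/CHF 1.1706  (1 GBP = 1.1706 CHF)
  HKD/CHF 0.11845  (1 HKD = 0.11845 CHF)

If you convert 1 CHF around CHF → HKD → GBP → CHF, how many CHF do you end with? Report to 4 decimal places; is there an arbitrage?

0.9999 (no arbitrage)

Around CHF → HKD → GBP → CHF: 1 ÷ 0.11845 × 0.10118 × 1.1706 = 0.999927
Product ≈ 1 (deviation 0.007%, within rounding noise).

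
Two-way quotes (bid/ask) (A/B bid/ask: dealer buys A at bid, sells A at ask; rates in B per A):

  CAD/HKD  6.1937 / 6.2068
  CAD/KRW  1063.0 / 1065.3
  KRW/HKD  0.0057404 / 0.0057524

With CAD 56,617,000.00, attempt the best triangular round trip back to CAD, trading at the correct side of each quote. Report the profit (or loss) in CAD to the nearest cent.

Net profit: CAD 606,710.47

Best loop CAD → HKD → KRW → CAD:
CAD 56,617,000.00 × 6.1937 (sell CAD at bid) = HKD 350,668,712.90
HKD 350,668,712.90 ÷ 0.0057524 (buy KRW at ask) = KRW 60,960,418,764
KRW 60,960,418,764 ÷ 1065.3 (buy CAD at ask) = CAD 57,223,710.47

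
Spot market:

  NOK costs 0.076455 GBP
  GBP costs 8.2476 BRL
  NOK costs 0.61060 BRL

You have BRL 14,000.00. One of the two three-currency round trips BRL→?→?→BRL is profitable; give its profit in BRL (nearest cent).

Profit: BRL 457.88

Profitable loop is BRL → NOK → GBP → BRL:
BRL 14,000.00 ÷ 0.61060 = NOK 22,928.27
NOK 22,928.27 × 0.076455 = GBP 1,752.98
GBP 1,752.98 × 8.2476 = BRL 14,457.88
Profit = BRL 14,457.88 − BRL 14,000.00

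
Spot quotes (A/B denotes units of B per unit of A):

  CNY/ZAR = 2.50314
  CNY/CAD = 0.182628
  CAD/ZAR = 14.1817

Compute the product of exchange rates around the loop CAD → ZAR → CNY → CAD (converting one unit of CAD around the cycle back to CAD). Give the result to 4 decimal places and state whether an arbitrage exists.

Around CAD → ZAR → CNY → CAD: 1 × 14.1817 ÷ 2.50314 × 0.182628 = 1.034691
Product > 1; profitable direction is CAD → ZAR → CNY → CAD.

1.0347 (arbitrage exists)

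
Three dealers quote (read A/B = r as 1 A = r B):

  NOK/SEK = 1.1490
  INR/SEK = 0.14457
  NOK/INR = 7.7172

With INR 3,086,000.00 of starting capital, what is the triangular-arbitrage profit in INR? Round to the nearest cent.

Profit: INR 92,176.51

Profitable loop is INR → NOK → SEK → INR:
INR 3,086,000.00 ÷ 7.7172 = NOK 399,885.97
NOK 399,885.97 × 1.1490 = SEK 459,468.98
SEK 459,468.98 ÷ 0.14457 = INR 3,178,176.51
Profit = INR 3,178,176.51 − INR 3,086,000.00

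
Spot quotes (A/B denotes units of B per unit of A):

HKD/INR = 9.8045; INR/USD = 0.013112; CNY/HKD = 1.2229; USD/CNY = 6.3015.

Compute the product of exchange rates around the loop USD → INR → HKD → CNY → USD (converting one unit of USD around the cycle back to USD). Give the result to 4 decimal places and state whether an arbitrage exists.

1.0094 (arbitrage exists)

Around USD → INR → HKD → CNY → USD: 1 ÷ 0.013112 ÷ 9.8045 ÷ 1.2229 ÷ 6.3015 = 1.009417
Product > 1; profitable direction is USD → INR → HKD → CNY → USD.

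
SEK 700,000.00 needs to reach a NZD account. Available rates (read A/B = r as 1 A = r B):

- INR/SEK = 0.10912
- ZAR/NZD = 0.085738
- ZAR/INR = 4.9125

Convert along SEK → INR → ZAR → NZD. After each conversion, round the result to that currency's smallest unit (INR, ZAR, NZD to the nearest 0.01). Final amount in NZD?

NZD 111,960.41

SEK 700,000.00 ÷ 0.10912 = INR 6,414,956.01
INR 6,414,956.01 ÷ 4.9125 = ZAR 1,305,843.46
ZAR 1,305,843.46 × 0.085738 = NZD 111,960.41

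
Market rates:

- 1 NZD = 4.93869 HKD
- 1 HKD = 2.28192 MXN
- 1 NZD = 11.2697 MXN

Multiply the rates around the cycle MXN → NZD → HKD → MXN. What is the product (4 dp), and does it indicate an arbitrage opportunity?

1.0000 (no arbitrage)

Around MXN → NZD → HKD → MXN: 1 ÷ 11.2697 × 4.93869 × 2.28192 = 1.000000
Product ≈ 1 (deviation 0.000%, within rounding noise).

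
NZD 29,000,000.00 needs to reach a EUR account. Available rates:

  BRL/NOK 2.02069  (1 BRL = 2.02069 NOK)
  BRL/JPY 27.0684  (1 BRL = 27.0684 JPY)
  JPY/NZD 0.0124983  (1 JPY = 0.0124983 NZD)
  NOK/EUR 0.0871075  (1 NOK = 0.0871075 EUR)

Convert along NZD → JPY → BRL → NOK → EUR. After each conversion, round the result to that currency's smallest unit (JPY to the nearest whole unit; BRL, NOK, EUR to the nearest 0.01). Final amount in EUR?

NZD 29,000,000.00 ÷ 0.0124983 = JPY 2,320,315,563
JPY 2,320,315,563 ÷ 27.0684 = BRL 85,720,454.96
BRL 85,720,454.96 × 2.02069 = NOK 173,214,466.13
NOK 173,214,466.13 × 0.0871075 = EUR 15,088,279.11

EUR 15,088,279.11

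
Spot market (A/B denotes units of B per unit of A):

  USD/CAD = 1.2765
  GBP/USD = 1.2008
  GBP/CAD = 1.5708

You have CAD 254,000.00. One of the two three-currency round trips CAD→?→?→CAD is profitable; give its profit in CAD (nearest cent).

Profitable loop is CAD → USD → GBP → CAD:
CAD 254,000.00 ÷ 1.2765 = USD 198,981.59
USD 198,981.59 ÷ 1.2008 = GBP 165,707.52
GBP 165,707.52 × 1.5708 = CAD 260,293.37
Profit = CAD 260,293.37 − CAD 254,000.00

Profit: CAD 6,293.37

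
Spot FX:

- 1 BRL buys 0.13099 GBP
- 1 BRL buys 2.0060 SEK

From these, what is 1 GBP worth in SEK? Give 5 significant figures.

1 GBP ÷ 0.13099 = 7.63417 BRL
7.63417 BRL × 2.0060 = 15.3141 SEK

GBP/SEK = 15.314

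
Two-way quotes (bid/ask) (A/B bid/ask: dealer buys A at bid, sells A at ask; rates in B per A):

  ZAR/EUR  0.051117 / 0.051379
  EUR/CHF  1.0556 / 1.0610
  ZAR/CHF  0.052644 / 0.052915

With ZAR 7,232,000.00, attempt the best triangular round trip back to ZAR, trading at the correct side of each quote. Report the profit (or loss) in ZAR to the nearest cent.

Best loop ZAR → EUR → CHF → ZAR:
ZAR 7,232,000.00 × 0.051117 (sell ZAR at bid) = EUR 369,678.14
EUR 369,678.14 × 1.0556 (sell EUR at bid) = CHF 390,232.25
CHF 390,232.25 ÷ 0.052915 (buy ZAR at ask) = ZAR 7,374,699.97

Net profit: ZAR 142,699.97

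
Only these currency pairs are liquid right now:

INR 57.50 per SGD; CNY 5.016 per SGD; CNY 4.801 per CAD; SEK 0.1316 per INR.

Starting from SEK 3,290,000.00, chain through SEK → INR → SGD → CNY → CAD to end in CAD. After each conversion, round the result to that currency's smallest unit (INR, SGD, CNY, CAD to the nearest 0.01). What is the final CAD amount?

CAD 454,253.19

SEK 3,290,000.00 ÷ 0.1316 = INR 25,000,000.00
INR 25,000,000.00 ÷ 57.50 = SGD 434,782.61
SGD 434,782.61 × 5.016 = CNY 2,180,869.57
CNY 2,180,869.57 ÷ 4.801 = CAD 454,253.19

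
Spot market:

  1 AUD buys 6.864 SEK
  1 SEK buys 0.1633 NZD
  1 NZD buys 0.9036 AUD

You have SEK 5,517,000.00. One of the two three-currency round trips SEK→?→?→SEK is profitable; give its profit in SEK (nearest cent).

Profitable loop is SEK → NZD → AUD → SEK:
SEK 5,517,000.00 × 0.1633 = NZD 900,926.10
NZD 900,926.10 × 0.9036 = AUD 814,076.82
AUD 814,076.82 × 6.864 = SEK 5,587,823.32
Profit = SEK 5,587,823.32 − SEK 5,517,000.00

Profit: SEK 70,823.32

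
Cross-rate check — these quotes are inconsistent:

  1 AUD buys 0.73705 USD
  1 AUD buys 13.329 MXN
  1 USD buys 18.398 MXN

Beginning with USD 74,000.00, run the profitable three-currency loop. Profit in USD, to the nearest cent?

Profit: USD 1,283.83

Profitable loop is USD → MXN → AUD → USD:
USD 74,000.00 × 18.398 = MXN 1,361,452.00
MXN 1,361,452.00 ÷ 13.329 = AUD 102,142.10
AUD 102,142.10 × 0.73705 = USD 75,283.83
Profit = USD 75,283.83 − USD 74,000.00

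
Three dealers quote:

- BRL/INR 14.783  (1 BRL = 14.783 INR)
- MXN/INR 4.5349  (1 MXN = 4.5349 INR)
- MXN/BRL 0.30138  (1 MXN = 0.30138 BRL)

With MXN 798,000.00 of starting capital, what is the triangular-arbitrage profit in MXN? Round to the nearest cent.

Profitable loop is MXN → INR → BRL → MXN:
MXN 798,000.00 × 4.5349 = INR 3,618,850.20
INR 3,618,850.20 ÷ 14.783 = BRL 244,798.09
BRL 244,798.09 ÷ 0.30138 = MXN 812,257.26
Profit = MXN 812,257.26 − MXN 798,000.00

Profit: MXN 14,257.26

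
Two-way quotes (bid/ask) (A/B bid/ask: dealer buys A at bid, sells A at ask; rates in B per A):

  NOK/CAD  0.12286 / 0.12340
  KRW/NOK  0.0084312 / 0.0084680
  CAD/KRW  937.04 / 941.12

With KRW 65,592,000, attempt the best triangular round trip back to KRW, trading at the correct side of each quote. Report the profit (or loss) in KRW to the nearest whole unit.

Net profit: KRW 1,105,547

Best loop KRW → CAD → NOK → KRW:
KRW 65,592,000 ÷ 941.12 (buy CAD at ask) = CAD 69,695.68
CAD 69,695.68 ÷ 0.12340 (buy NOK at ask) = NOK 564,794.83
NOK 564,794.83 ÷ 0.0084680 (buy KRW at ask) = KRW 66,697,547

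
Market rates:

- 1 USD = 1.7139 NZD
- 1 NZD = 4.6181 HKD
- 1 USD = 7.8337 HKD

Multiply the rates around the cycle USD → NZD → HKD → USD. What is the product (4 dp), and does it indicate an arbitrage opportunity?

1.0104 (arbitrage exists)

Around USD → NZD → HKD → USD: 1 × 1.7139 × 4.6181 ÷ 7.8337 = 1.010373
Product > 1; profitable direction is USD → NZD → HKD → USD.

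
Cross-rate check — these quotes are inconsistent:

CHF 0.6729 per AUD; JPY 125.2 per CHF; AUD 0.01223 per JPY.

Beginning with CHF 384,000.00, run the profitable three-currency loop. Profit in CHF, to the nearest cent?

Profit: CHF 11,651.25

Profitable loop is CHF → JPY → AUD → CHF:
CHF 384,000.00 × 125.2 = JPY 48,076,800
JPY 48,076,800 × 0.01223 = AUD 587,979.26
AUD 587,979.26 × 0.6729 = CHF 395,651.25
Profit = CHF 395,651.25 − CHF 384,000.00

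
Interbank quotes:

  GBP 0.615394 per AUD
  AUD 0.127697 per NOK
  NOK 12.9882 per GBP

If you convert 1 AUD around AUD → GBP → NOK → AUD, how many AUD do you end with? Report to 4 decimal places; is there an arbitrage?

1.0207 (arbitrage exists)

Around AUD → GBP → NOK → AUD: 1 × 0.615394 × 12.9882 × 0.127697 = 1.020664
Product > 1; profitable direction is AUD → GBP → NOK → AUD.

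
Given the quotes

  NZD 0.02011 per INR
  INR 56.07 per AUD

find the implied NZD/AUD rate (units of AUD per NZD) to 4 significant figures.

NZD/AUD = 0.8869

1 NZD ÷ 0.02011 = 49.7265 INR
49.7265 INR ÷ 56.07 = 0.886865 AUD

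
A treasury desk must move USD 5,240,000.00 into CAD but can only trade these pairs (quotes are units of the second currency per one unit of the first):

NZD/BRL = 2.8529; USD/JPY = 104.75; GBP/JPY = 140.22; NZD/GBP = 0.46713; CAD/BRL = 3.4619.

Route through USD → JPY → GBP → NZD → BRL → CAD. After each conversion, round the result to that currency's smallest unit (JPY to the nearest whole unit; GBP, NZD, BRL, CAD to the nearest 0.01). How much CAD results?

USD 5,240,000.00 × 104.75 = JPY 548,890,000
JPY 548,890,000 ÷ 140.22 = GBP 3,914,491.51
GBP 3,914,491.51 ÷ 0.46713 = NZD 8,379,876.07
NZD 8,379,876.07 × 2.8529 = BRL 23,906,948.44
BRL 23,906,948.44 ÷ 3.4619 = CAD 6,905,730.51

CAD 6,905,730.51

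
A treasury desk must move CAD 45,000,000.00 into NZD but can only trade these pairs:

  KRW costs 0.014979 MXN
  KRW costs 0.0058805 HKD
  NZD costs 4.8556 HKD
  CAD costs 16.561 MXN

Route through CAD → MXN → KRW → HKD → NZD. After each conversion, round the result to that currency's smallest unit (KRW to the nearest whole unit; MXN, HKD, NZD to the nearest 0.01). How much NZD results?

NZD 60,254,238.44

CAD 45,000,000.00 × 16.561 = MXN 745,245,000.00
MXN 745,245,000.00 ÷ 0.014979 = KRW 49,752,653,715
KRW 49,752,653,715 × 0.0058805 = HKD 292,570,480.17
HKD 292,570,480.17 ÷ 4.8556 = NZD 60,254,238.44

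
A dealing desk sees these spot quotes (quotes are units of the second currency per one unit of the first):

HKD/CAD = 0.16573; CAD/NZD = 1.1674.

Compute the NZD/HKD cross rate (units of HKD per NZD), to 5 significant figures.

1 NZD ÷ 1.1674 = 0.856604 CAD
0.856604 CAD ÷ 0.16573 = 5.16867 HKD

NZD/HKD = 5.1687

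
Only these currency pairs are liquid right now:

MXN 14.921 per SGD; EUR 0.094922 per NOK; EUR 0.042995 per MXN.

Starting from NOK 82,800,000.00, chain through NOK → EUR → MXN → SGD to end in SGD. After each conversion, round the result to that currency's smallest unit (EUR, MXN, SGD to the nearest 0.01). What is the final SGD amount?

NOK 82,800,000.00 × 0.094922 = EUR 7,859,541.60
EUR 7,859,541.60 ÷ 0.042995 = MXN 182,801,293.17
MXN 182,801,293.17 ÷ 14.921 = SGD 12,251,276.27

SGD 12,251,276.27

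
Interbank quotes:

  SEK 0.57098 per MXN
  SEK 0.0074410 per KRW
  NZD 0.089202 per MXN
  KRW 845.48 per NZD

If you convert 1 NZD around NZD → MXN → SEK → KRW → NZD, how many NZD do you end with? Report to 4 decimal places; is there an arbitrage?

1.0174 (arbitrage exists)

Around NZD → MXN → SEK → KRW → NZD: 1 ÷ 0.089202 × 0.57098 ÷ 0.0074410 ÷ 845.48 = 1.017447
Product > 1; profitable direction is NZD → MXN → SEK → KRW → NZD.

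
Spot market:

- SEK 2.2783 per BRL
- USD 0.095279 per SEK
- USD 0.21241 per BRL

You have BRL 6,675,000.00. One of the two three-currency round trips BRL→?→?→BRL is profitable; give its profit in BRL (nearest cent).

Profitable loop is BRL → SEK → USD → BRL:
BRL 6,675,000.00 × 2.2783 = SEK 15,207,652.50
SEK 15,207,652.50 × 0.095279 = USD 1,448,969.92
USD 1,448,969.92 ÷ 0.21241 = BRL 6,821,571.12
Profit = BRL 6,821,571.12 − BRL 6,675,000.00

Profit: BRL 146,571.12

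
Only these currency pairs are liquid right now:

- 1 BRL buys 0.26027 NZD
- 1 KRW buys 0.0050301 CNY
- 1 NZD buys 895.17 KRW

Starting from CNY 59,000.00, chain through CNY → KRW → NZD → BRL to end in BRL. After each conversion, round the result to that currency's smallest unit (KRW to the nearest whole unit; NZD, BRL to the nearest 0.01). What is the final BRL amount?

CNY 59,000.00 ÷ 0.0050301 = KRW 11,729,389
KRW 11,729,389 ÷ 895.17 = NZD 13,102.97
NZD 13,102.97 ÷ 0.26027 = BRL 50,343.76

BRL 50,343.76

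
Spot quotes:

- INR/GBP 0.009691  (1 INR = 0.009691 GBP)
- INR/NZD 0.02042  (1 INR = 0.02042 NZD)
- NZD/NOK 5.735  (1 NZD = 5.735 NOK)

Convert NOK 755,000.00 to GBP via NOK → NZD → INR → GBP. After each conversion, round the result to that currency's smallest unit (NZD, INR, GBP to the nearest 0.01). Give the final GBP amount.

NOK 755,000.00 ÷ 5.735 = NZD 131,647.78
NZD 131,647.78 ÷ 0.02042 = INR 6,447,001.96
INR 6,447,001.96 × 0.009691 = GBP 62,477.90

GBP 62,477.90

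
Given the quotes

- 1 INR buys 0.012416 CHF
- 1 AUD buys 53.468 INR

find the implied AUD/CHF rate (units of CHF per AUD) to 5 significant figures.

AUD/CHF = 0.66386

1 AUD × 53.468 = 53.468 INR
53.468 INR × 0.012416 = 0.663859 CHF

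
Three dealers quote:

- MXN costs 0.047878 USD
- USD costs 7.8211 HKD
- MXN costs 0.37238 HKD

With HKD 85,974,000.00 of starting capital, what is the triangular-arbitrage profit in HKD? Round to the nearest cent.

Profit: HKD 479,907.02

Profitable loop is HKD → MXN → USD → HKD:
HKD 85,974,000.00 ÷ 0.37238 = MXN 230,877,061.07
MXN 230,877,061.07 × 0.047878 = USD 11,053,931.93
USD 11,053,931.93 × 7.8211 = HKD 86,453,907.02
Profit = HKD 86,453,907.02 − HKD 85,974,000.00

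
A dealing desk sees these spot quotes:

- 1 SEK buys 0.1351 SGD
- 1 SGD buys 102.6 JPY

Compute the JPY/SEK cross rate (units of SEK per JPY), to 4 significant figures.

1 JPY ÷ 102.6 = 0.00974659 SGD
0.00974659 SGD ÷ 0.1351 = 0.0721435 SEK

JPY/SEK = 0.07214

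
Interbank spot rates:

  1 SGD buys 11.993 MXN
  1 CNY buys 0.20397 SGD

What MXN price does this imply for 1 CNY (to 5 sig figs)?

CNY/MXN = 2.4462

1 CNY × 0.20397 = 0.20397 SGD
0.20397 SGD × 11.993 = 2.44621 MXN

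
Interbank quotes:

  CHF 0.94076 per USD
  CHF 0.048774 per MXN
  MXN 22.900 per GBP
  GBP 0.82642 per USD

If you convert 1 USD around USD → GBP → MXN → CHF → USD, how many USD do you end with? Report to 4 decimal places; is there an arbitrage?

Around USD → GBP → MXN → CHF → USD: 1 × 0.82642 × 22.900 × 0.048774 ÷ 0.94076 = 0.981174
Product < 1; profitable direction is USD → CHF → MXN → GBP → USD.

0.9812 (arbitrage exists)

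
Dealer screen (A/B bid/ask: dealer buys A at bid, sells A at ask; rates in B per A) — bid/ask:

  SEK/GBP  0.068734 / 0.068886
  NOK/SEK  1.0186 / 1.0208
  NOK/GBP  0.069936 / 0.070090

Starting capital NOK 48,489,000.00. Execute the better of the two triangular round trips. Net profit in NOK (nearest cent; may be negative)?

Net result: NOK -53,648.25 (no profitable arbitrage after spreads)

Best loop NOK → SEK → GBP → NOK:
NOK 48,489,000.00 × 1.0186 (sell NOK at bid) = SEK 49,390,895.40
SEK 49,390,895.40 × 0.068734 (sell SEK at bid) = GBP 3,394,833.80
GBP 3,394,833.80 ÷ 0.070090 (buy NOK at ask) = NOK 48,435,351.75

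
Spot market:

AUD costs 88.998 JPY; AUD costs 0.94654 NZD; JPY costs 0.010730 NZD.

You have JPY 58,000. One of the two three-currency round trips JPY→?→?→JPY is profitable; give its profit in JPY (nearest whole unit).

Profit: JPY 515

Profitable loop is JPY → NZD → AUD → JPY:
JPY 58,000 × 0.010730 = NZD 622.34
NZD 622.34 ÷ 0.94654 = AUD 657.49
AUD 657.49 × 88.998 = JPY 58,515
Profit = JPY 58,515 − JPY 58,000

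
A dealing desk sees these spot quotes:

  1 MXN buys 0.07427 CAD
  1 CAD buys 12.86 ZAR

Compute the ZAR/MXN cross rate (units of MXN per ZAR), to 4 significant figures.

ZAR/MXN = 1.047

1 ZAR ÷ 12.86 = 0.0777605 CAD
0.0777605 CAD ÷ 0.07427 = 1.047 MXN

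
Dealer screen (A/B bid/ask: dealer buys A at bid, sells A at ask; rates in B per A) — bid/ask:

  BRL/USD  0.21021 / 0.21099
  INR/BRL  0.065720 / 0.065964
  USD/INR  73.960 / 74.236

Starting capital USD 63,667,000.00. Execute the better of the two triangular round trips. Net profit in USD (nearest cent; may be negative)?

Net profit: USD 1,385,234.04

Best loop USD → INR → BRL → USD:
USD 63,667,000.00 × 73.960 (sell USD at bid) = INR 4,708,811,320.00
INR 4,708,811,320.00 × 0.065720 (sell INR at bid) = BRL 309,463,079.95
BRL 309,463,079.95 × 0.21021 (sell BRL at bid) = USD 65,052,234.04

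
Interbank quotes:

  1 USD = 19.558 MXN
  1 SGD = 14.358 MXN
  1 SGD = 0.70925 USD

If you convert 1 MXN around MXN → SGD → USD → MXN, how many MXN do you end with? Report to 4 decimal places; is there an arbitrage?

0.9661 (arbitrage exists)

Around MXN → SGD → USD → MXN: 1 ÷ 14.358 × 0.70925 × 19.558 = 0.966117
Product < 1; profitable direction is MXN → USD → SGD → MXN.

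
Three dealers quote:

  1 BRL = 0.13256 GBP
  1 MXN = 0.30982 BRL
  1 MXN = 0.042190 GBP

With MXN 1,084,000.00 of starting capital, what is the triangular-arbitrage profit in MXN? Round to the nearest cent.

Profit: MXN 29,568.31

Profitable loop is MXN → GBP → BRL → MXN:
MXN 1,084,000.00 × 0.042190 = GBP 45,733.96
GBP 45,733.96 ÷ 0.13256 = BRL 345,005.73
BRL 345,005.73 ÷ 0.30982 = MXN 1,113,568.31
Profit = MXN 1,113,568.31 − MXN 1,084,000.00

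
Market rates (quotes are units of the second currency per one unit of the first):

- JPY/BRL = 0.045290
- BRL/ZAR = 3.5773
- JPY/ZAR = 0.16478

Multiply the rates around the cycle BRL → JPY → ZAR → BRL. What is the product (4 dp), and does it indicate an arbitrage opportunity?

1.0171 (arbitrage exists)

Around BRL → JPY → ZAR → BRL: 1 ÷ 0.045290 × 0.16478 ÷ 3.5773 = 1.017061
Product > 1; profitable direction is BRL → JPY → ZAR → BRL.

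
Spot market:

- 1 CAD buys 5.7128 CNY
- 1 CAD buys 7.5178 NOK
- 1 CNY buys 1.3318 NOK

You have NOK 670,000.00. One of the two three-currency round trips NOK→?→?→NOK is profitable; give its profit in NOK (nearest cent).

Profit: NOK 8,066.15

Profitable loop is NOK → CAD → CNY → NOK:
NOK 670,000.00 ÷ 7.5178 = CAD 89,121.82
CAD 89,121.82 × 5.7128 = CNY 509,135.12
CNY 509,135.12 × 1.3318 = NOK 678,066.15
Profit = NOK 678,066.15 − NOK 670,000.00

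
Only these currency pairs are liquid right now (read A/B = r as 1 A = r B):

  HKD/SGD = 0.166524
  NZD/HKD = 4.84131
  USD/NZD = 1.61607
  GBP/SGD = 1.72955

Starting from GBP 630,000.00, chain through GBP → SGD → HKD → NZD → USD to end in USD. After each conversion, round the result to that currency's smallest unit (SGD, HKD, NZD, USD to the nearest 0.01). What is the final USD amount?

USD 836,322.49

GBP 630,000.00 × 1.72955 = SGD 1,089,616.50
SGD 1,089,616.50 ÷ 0.166524 = HKD 6,543,300.06
HKD 6,543,300.06 ÷ 4.84131 = NZD 1,351,555.69
NZD 1,351,555.69 ÷ 1.61607 = USD 836,322.49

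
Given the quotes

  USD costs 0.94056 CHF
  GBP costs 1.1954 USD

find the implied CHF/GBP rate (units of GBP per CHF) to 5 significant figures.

CHF/GBP = 0.88941

1 CHF ÷ 0.94056 = 1.0632 USD
1.0632 USD ÷ 1.1954 = 0.889406 GBP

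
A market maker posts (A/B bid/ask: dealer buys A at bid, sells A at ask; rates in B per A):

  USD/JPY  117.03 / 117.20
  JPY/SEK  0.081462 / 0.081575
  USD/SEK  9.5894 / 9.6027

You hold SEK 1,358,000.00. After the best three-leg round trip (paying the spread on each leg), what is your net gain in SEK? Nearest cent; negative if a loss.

Best loop SEK → JPY → USD → SEK:
SEK 1,358,000.00 ÷ 0.081575 (buy JPY at ask) = JPY 16,647,257
JPY 16,647,257 ÷ 117.20 (buy USD at ask) = USD 142,041.44
USD 142,041.44 × 9.5894 (sell USD at bid) = SEK 1,362,092.21

Net profit: SEK 4,092.21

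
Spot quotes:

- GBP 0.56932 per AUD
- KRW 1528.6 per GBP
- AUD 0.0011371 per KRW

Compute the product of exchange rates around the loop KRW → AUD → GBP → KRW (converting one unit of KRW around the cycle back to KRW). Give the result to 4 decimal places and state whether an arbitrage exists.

Around KRW → AUD → GBP → KRW: 1 × 0.0011371 × 0.56932 × 1528.6 = 0.989576
Product < 1; profitable direction is KRW → GBP → AUD → KRW.

0.9896 (arbitrage exists)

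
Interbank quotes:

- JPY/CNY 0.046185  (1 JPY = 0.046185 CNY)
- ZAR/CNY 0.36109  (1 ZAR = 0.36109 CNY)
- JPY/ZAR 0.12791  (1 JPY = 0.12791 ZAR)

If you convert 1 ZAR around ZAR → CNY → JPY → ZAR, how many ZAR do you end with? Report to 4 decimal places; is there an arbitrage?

1.0000 (no arbitrage)

Around ZAR → CNY → JPY → ZAR: 1 × 0.36109 ÷ 0.046185 × 0.12791 = 1.000044
Product ≈ 1 (deviation 0.004%, within rounding noise).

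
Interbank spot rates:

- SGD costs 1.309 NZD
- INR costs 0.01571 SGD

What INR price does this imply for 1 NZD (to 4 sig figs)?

NZD/INR = 48.63

1 NZD ÷ 1.309 = 0.763942 SGD
0.763942 SGD ÷ 0.01571 = 48.6277 INR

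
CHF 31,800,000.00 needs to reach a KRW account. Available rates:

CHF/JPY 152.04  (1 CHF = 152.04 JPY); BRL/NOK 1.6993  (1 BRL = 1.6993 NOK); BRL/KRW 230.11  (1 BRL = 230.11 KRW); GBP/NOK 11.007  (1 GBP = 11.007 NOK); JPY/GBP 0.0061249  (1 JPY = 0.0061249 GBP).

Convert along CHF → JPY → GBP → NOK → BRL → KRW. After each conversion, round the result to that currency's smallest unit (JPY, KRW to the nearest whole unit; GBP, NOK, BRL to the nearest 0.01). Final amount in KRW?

KRW 44,138,582,807

CHF 31,800,000.00 × 152.04 = JPY 4,834,872,000
JPY 4,834,872,000 × 0.0061249 = GBP 29,613,107.51
GBP 29,613,107.51 × 11.007 = NOK 325,951,474.36
NOK 325,951,474.36 ÷ 1.6993 = BRL 191,815,144.09
BRL 191,815,144.09 × 230.11 = KRW 44,138,582,807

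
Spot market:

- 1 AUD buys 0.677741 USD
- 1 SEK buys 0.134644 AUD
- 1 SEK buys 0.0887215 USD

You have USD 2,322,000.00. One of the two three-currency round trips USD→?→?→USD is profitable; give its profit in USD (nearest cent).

Profitable loop is USD → SEK → AUD → USD:
USD 2,322,000.00 ÷ 0.0887215 = SEK 26,171,784.74
SEK 26,171,784.74 × 0.134644 = AUD 3,523,873.78
AUD 3,523,873.78 × 0.677741 = USD 2,388,273.74
Profit = USD 2,388,273.74 − USD 2,322,000.00

Profit: USD 66,273.74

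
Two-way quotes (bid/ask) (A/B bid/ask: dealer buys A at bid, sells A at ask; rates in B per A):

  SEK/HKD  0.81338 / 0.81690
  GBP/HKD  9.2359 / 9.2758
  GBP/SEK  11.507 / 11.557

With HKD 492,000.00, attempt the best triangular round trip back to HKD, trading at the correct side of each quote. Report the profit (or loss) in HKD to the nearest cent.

Best loop HKD → GBP → SEK → HKD:
HKD 492,000.00 ÷ 9.2758 (buy GBP at ask) = GBP 53,041.25
GBP 53,041.25 × 11.507 (sell GBP at bid) = SEK 610,345.63
SEK 610,345.63 × 0.81338 (sell SEK at bid) = HKD 496,442.93

Net profit: HKD 4,442.93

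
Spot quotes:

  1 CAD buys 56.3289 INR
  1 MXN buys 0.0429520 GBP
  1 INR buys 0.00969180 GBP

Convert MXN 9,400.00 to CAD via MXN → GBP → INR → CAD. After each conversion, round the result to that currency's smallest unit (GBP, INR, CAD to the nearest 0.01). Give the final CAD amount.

CAD 739.57

MXN 9,400.00 × 0.0429520 = GBP 403.75
GBP 403.75 ÷ 0.00969180 = INR 41,658.93
INR 41,658.93 ÷ 56.3289 = CAD 739.57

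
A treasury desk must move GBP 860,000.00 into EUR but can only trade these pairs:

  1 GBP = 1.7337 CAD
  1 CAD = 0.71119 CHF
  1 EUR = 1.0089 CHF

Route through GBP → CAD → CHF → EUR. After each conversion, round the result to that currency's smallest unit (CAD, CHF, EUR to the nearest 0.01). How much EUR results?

EUR 1,051,017.43

GBP 860,000.00 × 1.7337 = CAD 1,490,982.00
CAD 1,490,982.00 × 0.71119 = CHF 1,060,371.49
CHF 1,060,371.49 ÷ 1.0089 = EUR 1,051,017.43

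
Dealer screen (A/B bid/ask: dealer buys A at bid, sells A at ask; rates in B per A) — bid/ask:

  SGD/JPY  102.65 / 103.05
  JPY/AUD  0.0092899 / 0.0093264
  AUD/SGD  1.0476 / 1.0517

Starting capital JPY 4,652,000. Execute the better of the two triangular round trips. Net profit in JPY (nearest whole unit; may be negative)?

Best loop JPY → AUD → SGD → JPY:
JPY 4,652,000 × 0.0092899 (sell JPY at bid) = AUD 43,216.61
AUD 43,216.61 × 1.0476 (sell AUD at bid) = SGD 45,273.73
SGD 45,273.73 × 102.65 (sell SGD at bid) = JPY 4,647,348

Net result: JPY -4,652 (no profitable arbitrage after spreads)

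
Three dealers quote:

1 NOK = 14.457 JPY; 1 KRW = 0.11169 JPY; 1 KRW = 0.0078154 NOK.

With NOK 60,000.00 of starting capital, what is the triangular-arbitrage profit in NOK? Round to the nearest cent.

Profit: NOK 696.88

Profitable loop is NOK → JPY → KRW → NOK:
NOK 60,000.00 × 14.457 = JPY 867,420
JPY 867,420 ÷ 0.11169 = KRW 7,766,317
KRW 7,766,317 × 0.0078154 = NOK 60,696.88
Profit = NOK 60,696.88 − NOK 60,000.00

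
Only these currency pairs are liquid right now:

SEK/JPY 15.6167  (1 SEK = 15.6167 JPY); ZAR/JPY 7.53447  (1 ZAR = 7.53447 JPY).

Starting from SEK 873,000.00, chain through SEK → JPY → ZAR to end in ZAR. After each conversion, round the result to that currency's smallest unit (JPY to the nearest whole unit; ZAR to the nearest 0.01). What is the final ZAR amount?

SEK 873,000.00 × 15.6167 = JPY 13,633,379
JPY 13,633,379 ÷ 7.53447 = ZAR 1,809,467.55

ZAR 1,809,467.55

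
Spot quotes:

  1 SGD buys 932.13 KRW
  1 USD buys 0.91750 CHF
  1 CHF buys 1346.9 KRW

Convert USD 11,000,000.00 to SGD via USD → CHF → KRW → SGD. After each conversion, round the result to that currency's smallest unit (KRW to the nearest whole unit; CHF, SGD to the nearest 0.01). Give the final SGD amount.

SGD 14,583,360.96

USD 11,000,000.00 × 0.91750 = CHF 10,092,500.00
CHF 10,092,500.00 × 1346.9 = KRW 13,593,588,250
KRW 13,593,588,250 ÷ 932.13 = SGD 14,583,360.96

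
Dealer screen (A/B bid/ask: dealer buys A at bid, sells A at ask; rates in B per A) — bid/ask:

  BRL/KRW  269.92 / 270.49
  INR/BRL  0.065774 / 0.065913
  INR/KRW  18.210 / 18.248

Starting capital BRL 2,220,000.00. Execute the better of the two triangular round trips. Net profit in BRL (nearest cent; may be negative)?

Net profit: BRL 47,465.18

Best loop BRL → INR → KRW → BRL:
BRL 2,220,000.00 ÷ 0.065913 (buy INR at ask) = INR 33,680,761.00
INR 33,680,761.00 × 18.210 (sell INR at bid) = KRW 613,326,658
KRW 613,326,658 ÷ 270.49 (buy BRL at ask) = BRL 2,267,465.18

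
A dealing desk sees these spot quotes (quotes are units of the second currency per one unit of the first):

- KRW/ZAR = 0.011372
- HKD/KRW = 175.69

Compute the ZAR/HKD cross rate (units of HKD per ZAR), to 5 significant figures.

1 ZAR ÷ 0.011372 = 87.9353 KRW
87.9353 KRW ÷ 175.69 = 0.500514 HKD

ZAR/HKD = 0.50051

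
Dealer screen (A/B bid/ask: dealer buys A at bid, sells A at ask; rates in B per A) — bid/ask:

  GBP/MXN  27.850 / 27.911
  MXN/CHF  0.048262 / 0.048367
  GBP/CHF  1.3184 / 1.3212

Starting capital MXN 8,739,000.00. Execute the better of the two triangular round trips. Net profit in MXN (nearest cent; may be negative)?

Best loop MXN → CHF → GBP → MXN:
MXN 8,739,000.00 × 0.048262 (sell MXN at bid) = CHF 421,761.62
CHF 421,761.62 ÷ 1.3212 (buy GBP at ask) = GBP 319,226.17
GBP 319,226.17 × 27.850 (sell GBP at bid) = MXN 8,890,448.88

Net profit: MXN 151,448.88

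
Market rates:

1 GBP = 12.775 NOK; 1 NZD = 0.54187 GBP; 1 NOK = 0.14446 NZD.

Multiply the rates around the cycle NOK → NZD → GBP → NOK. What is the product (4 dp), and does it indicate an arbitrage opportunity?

Around NOK → NZD → GBP → NOK: 1 × 0.14446 × 0.54187 × 12.775 = 1.000008
Product ≈ 1 (deviation 0.001%, within rounding noise).

1.0000 (no arbitrage)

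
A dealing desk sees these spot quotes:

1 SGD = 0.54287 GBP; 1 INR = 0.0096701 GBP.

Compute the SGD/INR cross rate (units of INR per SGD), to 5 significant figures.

1 SGD × 0.54287 = 0.54287 GBP
0.54287 GBP ÷ 0.0096701 = 56.139 INR

SGD/INR = 56.139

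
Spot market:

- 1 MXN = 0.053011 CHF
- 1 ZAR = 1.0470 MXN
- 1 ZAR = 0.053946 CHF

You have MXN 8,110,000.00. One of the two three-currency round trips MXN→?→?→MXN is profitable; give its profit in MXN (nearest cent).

Profitable loop is MXN → CHF → ZAR → MXN:
MXN 8,110,000.00 × 0.053011 = CHF 429,919.21
CHF 429,919.21 ÷ 0.053946 = ZAR 7,969,436.29
ZAR 7,969,436.29 × 1.0470 = MXN 8,343,999.79
Profit = MXN 8,343,999.79 − MXN 8,110,000.00

Profit: MXN 233,999.79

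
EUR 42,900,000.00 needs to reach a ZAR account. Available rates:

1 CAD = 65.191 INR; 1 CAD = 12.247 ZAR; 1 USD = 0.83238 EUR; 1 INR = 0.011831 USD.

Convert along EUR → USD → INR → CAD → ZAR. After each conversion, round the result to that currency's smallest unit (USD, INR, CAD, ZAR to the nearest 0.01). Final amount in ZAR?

ZAR 818,382,390.70

EUR 42,900,000.00 ÷ 0.83238 = USD 51,538,960.57
USD 51,538,960.57 ÷ 0.011831 = INR 4,356,264,100.25
INR 4,356,264,100.25 ÷ 65.191 = CAD 66,823,090.61
CAD 66,823,090.61 × 12.247 = ZAR 818,382,390.70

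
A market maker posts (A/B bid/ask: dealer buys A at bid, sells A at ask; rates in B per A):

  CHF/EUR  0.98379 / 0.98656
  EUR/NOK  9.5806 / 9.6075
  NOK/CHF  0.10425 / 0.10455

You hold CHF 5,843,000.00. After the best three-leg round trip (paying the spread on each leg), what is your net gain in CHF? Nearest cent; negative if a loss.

Net profit: CHF 53,278.02

Best loop CHF → NOK → EUR → CHF:
CHF 5,843,000.00 ÷ 0.10455 (buy NOK at ask) = NOK 55,887,135.34
NOK 55,887,135.34 ÷ 9.6075 (buy EUR at ask) = EUR 5,817,032.04
EUR 5,817,032.04 ÷ 0.98656 (buy CHF at ask) = CHF 5,896,278.02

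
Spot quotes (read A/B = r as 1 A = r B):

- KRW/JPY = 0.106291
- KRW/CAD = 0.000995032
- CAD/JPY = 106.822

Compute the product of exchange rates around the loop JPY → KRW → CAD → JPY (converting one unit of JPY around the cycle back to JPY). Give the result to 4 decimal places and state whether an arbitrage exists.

1.0000 (no arbitrage)

Around JPY → KRW → CAD → JPY: 1 ÷ 0.106291 × 0.000995032 × 106.822 = 1.000003
Product ≈ 1 (deviation 0.000%, within rounding noise).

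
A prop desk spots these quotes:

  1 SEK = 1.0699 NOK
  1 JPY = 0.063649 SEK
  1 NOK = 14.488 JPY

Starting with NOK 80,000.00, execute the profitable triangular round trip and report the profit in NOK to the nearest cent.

Profit: NOK 1,086.17

Profitable loop is NOK → SEK → JPY → NOK:
NOK 80,000.00 ÷ 1.0699 = SEK 74,773.34
SEK 74,773.34 ÷ 0.063649 = JPY 1,174,776
JPY 1,174,776 ÷ 14.488 = NOK 81,086.17
Profit = NOK 81,086.17 − NOK 80,000.00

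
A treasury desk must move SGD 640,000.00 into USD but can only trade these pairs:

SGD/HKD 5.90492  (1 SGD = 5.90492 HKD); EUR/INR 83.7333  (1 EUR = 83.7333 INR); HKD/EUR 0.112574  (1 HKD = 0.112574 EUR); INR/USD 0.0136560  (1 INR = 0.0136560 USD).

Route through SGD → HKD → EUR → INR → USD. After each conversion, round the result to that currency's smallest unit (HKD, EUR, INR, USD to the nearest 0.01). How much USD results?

SGD 640,000.00 × 5.90492 = HKD 3,779,148.80
HKD 3,779,148.80 × 0.112574 = EUR 425,433.90
EUR 425,433.90 × 83.7333 = INR 35,622,984.38
INR 35,622,984.38 × 0.0136560 = USD 486,467.47

USD 486,467.47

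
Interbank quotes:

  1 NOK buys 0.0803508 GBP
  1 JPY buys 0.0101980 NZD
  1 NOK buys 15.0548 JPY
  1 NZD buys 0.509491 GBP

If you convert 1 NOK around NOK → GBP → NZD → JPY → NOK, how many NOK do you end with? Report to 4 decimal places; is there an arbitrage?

Around NOK → GBP → NZD → JPY → NOK: 1 × 0.0803508 ÷ 0.509491 ÷ 0.0101980 ÷ 15.0548 = 1.027221
Product > 1; profitable direction is NOK → GBP → NZD → JPY → NOK.

1.0272 (arbitrage exists)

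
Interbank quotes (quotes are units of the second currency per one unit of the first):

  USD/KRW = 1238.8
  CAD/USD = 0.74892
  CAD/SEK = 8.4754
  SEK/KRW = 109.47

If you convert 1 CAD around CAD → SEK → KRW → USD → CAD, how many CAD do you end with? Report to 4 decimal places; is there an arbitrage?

1.0000 (no arbitrage)

Around CAD → SEK → KRW → USD → CAD: 1 × 8.4754 × 109.47 ÷ 1238.8 ÷ 0.74892 = 1.000043
Product ≈ 1 (deviation 0.004%, within rounding noise).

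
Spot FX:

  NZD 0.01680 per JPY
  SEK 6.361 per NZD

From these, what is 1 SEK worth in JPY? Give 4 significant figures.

1 SEK ÷ 6.361 = 0.157208 NZD
0.157208 NZD ÷ 0.01680 = 9.35762 JPY

SEK/JPY = 9.358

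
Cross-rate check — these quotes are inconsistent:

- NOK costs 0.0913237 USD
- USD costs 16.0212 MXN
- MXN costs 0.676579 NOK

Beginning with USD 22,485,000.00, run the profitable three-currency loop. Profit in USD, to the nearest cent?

Profit: USD 229,115.90

Profitable loop is USD → NOK → MXN → USD:
USD 22,485,000.00 ÷ 0.0913237 = NOK 246,212,100.47
NOK 246,212,100.47 ÷ 0.676579 = MXN 363,907,393.63
MXN 363,907,393.63 ÷ 16.0212 = USD 22,714,115.90
Profit = USD 22,714,115.90 − USD 22,485,000.00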